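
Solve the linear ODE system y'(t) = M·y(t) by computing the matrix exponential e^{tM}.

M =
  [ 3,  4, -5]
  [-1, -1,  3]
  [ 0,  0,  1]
e^{tM} =
  [2*t*exp(t) + exp(t), 4*t*exp(t), t^2*exp(t) - 5*t*exp(t)]
  [-t*exp(t), -2*t*exp(t) + exp(t), -t^2*exp(t)/2 + 3*t*exp(t)]
  [0, 0, exp(t)]

Strategy: write M = P · J · P⁻¹ where J is a Jordan canonical form, so e^{tM} = P · e^{tJ} · P⁻¹, and e^{tJ} can be computed block-by-block.

M has Jordan form
J =
  [1, 1, 0]
  [0, 1, 1]
  [0, 0, 1]
(up to reordering of blocks).

Per-block formulas:
  For a 3×3 Jordan block J_3(1): exp(t · J_3(1)) = e^(1t)·(I + t·N + (t^2/2)·N^2), where N is the 3×3 nilpotent shift.

After assembling e^{tJ} and conjugating by P, we get:

e^{tM} =
  [2*t*exp(t) + exp(t), 4*t*exp(t), t^2*exp(t) - 5*t*exp(t)]
  [-t*exp(t), -2*t*exp(t) + exp(t), -t^2*exp(t)/2 + 3*t*exp(t)]
  [0, 0, exp(t)]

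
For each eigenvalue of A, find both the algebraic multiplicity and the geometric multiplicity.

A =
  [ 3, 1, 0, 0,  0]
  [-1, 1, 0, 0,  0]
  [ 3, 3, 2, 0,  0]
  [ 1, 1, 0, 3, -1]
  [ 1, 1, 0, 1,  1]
λ = 2: alg = 5, geom = 3

Step 1 — factor the characteristic polynomial to read off the algebraic multiplicities:
  χ_A(x) = (x - 2)^5

Step 2 — compute geometric multiplicities via the rank-nullity identity g(λ) = n − rank(A − λI):
  rank(A − (2)·I) = 2, so dim ker(A − (2)·I) = n − 2 = 3

Summary:
  λ = 2: algebraic multiplicity = 5, geometric multiplicity = 3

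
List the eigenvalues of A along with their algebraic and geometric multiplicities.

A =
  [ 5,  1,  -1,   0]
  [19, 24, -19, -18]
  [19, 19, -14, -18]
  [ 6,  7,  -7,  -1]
λ = -1: alg = 1, geom = 1; λ = 5: alg = 3, geom = 1

Step 1 — factor the characteristic polynomial to read off the algebraic multiplicities:
  χ_A(x) = (x - 5)^3*(x + 1)

Step 2 — compute geometric multiplicities via the rank-nullity identity g(λ) = n − rank(A − λI):
  rank(A − (-1)·I) = 3, so dim ker(A − (-1)·I) = n − 3 = 1
  rank(A − (5)·I) = 3, so dim ker(A − (5)·I) = n − 3 = 1

Summary:
  λ = -1: algebraic multiplicity = 1, geometric multiplicity = 1
  λ = 5: algebraic multiplicity = 3, geometric multiplicity = 1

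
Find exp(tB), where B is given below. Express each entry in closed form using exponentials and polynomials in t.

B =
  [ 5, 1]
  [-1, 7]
e^{tB} =
  [-t*exp(6*t) + exp(6*t), t*exp(6*t)]
  [-t*exp(6*t), t*exp(6*t) + exp(6*t)]

Strategy: write B = P · J · P⁻¹ where J is a Jordan canonical form, so e^{tB} = P · e^{tJ} · P⁻¹, and e^{tJ} can be computed block-by-block.

B has Jordan form
J =
  [6, 1]
  [0, 6]
(up to reordering of blocks).

Per-block formulas:
  For a 2×2 Jordan block J_2(6): exp(t · J_2(6)) = e^(6t)·(I + t·N), where N is the 2×2 nilpotent shift.

After assembling e^{tJ} and conjugating by P, we get:

e^{tB} =
  [-t*exp(6*t) + exp(6*t), t*exp(6*t)]
  [-t*exp(6*t), t*exp(6*t) + exp(6*t)]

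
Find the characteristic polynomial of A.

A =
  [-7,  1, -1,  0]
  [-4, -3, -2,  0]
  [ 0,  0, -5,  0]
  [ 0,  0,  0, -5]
x^4 + 20*x^3 + 150*x^2 + 500*x + 625

Expanding det(x·I − A) (e.g. by cofactor expansion or by noting that A is similar to its Jordan form J, which has the same characteristic polynomial as A) gives
  χ_A(x) = x^4 + 20*x^3 + 150*x^2 + 500*x + 625
which factors as (x + 5)^4. The eigenvalues (with algebraic multiplicities) are λ = -5 with multiplicity 4.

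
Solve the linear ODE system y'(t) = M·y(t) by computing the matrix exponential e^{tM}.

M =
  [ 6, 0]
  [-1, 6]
e^{tM} =
  [exp(6*t), 0]
  [-t*exp(6*t), exp(6*t)]

Strategy: write M = P · J · P⁻¹ where J is a Jordan canonical form, so e^{tM} = P · e^{tJ} · P⁻¹, and e^{tJ} can be computed block-by-block.

M has Jordan form
J =
  [6, 1]
  [0, 6]
(up to reordering of blocks).

Per-block formulas:
  For a 2×2 Jordan block J_2(6): exp(t · J_2(6)) = e^(6t)·(I + t·N), where N is the 2×2 nilpotent shift.

After assembling e^{tJ} and conjugating by P, we get:

e^{tM} =
  [exp(6*t), 0]
  [-t*exp(6*t), exp(6*t)]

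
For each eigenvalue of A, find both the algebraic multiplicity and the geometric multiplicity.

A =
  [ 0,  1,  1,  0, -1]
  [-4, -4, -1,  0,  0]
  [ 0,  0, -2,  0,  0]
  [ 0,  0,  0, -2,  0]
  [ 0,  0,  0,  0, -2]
λ = -2: alg = 5, geom = 3

Step 1 — factor the characteristic polynomial to read off the algebraic multiplicities:
  χ_A(x) = (x + 2)^5

Step 2 — compute geometric multiplicities via the rank-nullity identity g(λ) = n − rank(A − λI):
  rank(A − (-2)·I) = 2, so dim ker(A − (-2)·I) = n − 2 = 3

Summary:
  λ = -2: algebraic multiplicity = 5, geometric multiplicity = 3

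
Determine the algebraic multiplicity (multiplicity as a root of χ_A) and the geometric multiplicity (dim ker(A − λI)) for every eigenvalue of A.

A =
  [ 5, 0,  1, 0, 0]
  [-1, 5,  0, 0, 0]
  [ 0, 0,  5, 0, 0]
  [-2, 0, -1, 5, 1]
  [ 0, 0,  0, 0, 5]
λ = 5: alg = 5, geom = 2

Step 1 — factor the characteristic polynomial to read off the algebraic multiplicities:
  χ_A(x) = (x - 5)^5

Step 2 — compute geometric multiplicities via the rank-nullity identity g(λ) = n − rank(A − λI):
  rank(A − (5)·I) = 3, so dim ker(A − (5)·I) = n − 3 = 2

Summary:
  λ = 5: algebraic multiplicity = 5, geometric multiplicity = 2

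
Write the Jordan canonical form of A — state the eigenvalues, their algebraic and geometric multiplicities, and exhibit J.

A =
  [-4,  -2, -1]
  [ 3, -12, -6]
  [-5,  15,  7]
J_3(-3)

The characteristic polynomial is
  det(x·I − A) = x^3 + 9*x^2 + 27*x + 27 = (x + 3)^3

Eigenvalues and multiplicities (the geometric multiplicity of λ is n − rank(A − λI), which equals the number of Jordan blocks for λ):
  λ = -3: algebraic multiplicity = 3, geometric multiplicity = 1

Determining the block sizes for each eigenvalue:
  λ = -3: one block (gm = 1), so the single block has size am = 3 → block sizes [3]

Assembling the blocks gives a Jordan form
J =
  [-3,  1,  0]
  [ 0, -3,  1]
  [ 0,  0, -3]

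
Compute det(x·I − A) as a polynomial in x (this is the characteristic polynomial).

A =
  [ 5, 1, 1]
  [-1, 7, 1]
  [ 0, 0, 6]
x^3 - 18*x^2 + 108*x - 216

Expanding det(x·I − A) (e.g. by cofactor expansion or by noting that A is similar to its Jordan form J, which has the same characteristic polynomial as A) gives
  χ_A(x) = x^3 - 18*x^2 + 108*x - 216
which factors as (x - 6)^3. The eigenvalues (with algebraic multiplicities) are λ = 6 with multiplicity 3.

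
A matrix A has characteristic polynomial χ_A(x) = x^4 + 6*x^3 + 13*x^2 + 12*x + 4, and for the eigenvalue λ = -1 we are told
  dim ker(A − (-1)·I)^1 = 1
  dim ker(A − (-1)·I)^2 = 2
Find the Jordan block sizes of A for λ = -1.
Block sizes for λ = -1: [2]

From the dimensions of kernels of powers, the number of Jordan blocks of size at least j is d_j − d_{j−1} where d_j = dim ker(N^j) (with d_0 = 0). Computing the differences gives [1, 1].
The number of blocks of size exactly k is (#blocks of size ≥ k) − (#blocks of size ≥ k + 1), so the partition is: 1 block(s) of size 2.
In nonincreasing order the block sizes are [2].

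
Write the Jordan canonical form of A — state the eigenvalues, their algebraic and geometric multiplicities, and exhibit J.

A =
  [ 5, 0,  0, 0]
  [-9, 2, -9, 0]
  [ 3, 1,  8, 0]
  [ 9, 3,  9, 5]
J_2(5) ⊕ J_1(5) ⊕ J_1(5)

The characteristic polynomial is
  det(x·I − A) = x^4 - 20*x^3 + 150*x^2 - 500*x + 625 = (x - 5)^4

Eigenvalues and multiplicities (the geometric multiplicity of λ is n − rank(A − λI), which equals the number of Jordan blocks for λ):
  λ = 5: algebraic multiplicity = 4, geometric multiplicity = 3

Determining the block sizes for each eigenvalue:
  λ = 5: 3 blocks summing to 4 forces exactly one block of size 2 and the rest size 1 → block sizes [2, 1, 1]

Assembling the blocks gives a Jordan form
J =
  [5, 1, 0, 0]
  [0, 5, 0, 0]
  [0, 0, 5, 0]
  [0, 0, 0, 5]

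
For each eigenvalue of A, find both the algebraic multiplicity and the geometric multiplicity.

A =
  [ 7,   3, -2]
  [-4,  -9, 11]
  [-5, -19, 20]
λ = 6: alg = 3, geom = 1

Step 1 — factor the characteristic polynomial to read off the algebraic multiplicities:
  χ_A(x) = (x - 6)^3

Step 2 — compute geometric multiplicities via the rank-nullity identity g(λ) = n − rank(A − λI):
  rank(A − (6)·I) = 2, so dim ker(A − (6)·I) = n − 2 = 1

Summary:
  λ = 6: algebraic multiplicity = 3, geometric multiplicity = 1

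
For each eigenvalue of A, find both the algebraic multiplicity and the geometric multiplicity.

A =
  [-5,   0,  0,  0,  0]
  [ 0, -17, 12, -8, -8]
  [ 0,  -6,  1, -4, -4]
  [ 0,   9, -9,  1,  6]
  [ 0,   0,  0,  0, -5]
λ = -5: alg = 5, geom = 4

Step 1 — factor the characteristic polynomial to read off the algebraic multiplicities:
  χ_A(x) = (x + 5)^5

Step 2 — compute geometric multiplicities via the rank-nullity identity g(λ) = n − rank(A − λI):
  rank(A − (-5)·I) = 1, so dim ker(A − (-5)·I) = n − 1 = 4

Summary:
  λ = -5: algebraic multiplicity = 5, geometric multiplicity = 4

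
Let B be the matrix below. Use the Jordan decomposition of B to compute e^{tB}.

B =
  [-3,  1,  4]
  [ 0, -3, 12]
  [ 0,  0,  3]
e^{tB} =
  [exp(-3*t), t*exp(-3*t), -2*t*exp(-3*t) + exp(3*t) - exp(-3*t)]
  [0, exp(-3*t), 2*exp(3*t) - 2*exp(-3*t)]
  [0, 0, exp(3*t)]

Strategy: write B = P · J · P⁻¹ where J is a Jordan canonical form, so e^{tB} = P · e^{tJ} · P⁻¹, and e^{tJ} can be computed block-by-block.

B has Jordan form
J =
  [-3,  1, 0]
  [ 0, -3, 0]
  [ 0,  0, 3]
(up to reordering of blocks).

Per-block formulas:
  For a 1×1 block at λ = 3: exp(t · [3]) = [e^(3t)].
  For a 2×2 Jordan block J_2(-3): exp(t · J_2(-3)) = e^(-3t)·(I + t·N), where N is the 2×2 nilpotent shift.

After assembling e^{tJ} and conjugating by P, we get:

e^{tB} =
  [exp(-3*t), t*exp(-3*t), -2*t*exp(-3*t) + exp(3*t) - exp(-3*t)]
  [0, exp(-3*t), 2*exp(3*t) - 2*exp(-3*t)]
  [0, 0, exp(3*t)]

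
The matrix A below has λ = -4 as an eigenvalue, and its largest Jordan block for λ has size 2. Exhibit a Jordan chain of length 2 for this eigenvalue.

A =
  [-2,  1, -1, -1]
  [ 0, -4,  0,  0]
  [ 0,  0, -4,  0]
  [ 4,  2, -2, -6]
A Jordan chain for λ = -4 of length 2:
v_1 = (2, 0, 0, 4)ᵀ
v_2 = (1, 0, 0, 0)ᵀ

Let N = A − (-4)·I. We want v_2 with N^2 v_2 = 0 but N^1 v_2 ≠ 0; then v_{j-1} := N · v_j for j = 2, …, 2.

Pick v_2 = (1, 0, 0, 0)ᵀ.
Then v_1 = N · v_2 = (2, 0, 0, 4)ᵀ.

Sanity check: (A − (-4)·I) v_1 = (0, 0, 0, 0)ᵀ = 0. ✓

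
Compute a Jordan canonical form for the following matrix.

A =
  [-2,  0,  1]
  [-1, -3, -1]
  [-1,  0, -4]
J_2(-3) ⊕ J_1(-3)

The characteristic polynomial is
  det(x·I − A) = x^3 + 9*x^2 + 27*x + 27 = (x + 3)^3

Eigenvalues and multiplicities (the geometric multiplicity of λ is n − rank(A − λI), which equals the number of Jordan blocks for λ):
  λ = -3: algebraic multiplicity = 3, geometric multiplicity = 2

Determining the block sizes for each eigenvalue:
  λ = -3: 2 blocks summing to 3 forces exactly one block of size 2 and the rest size 1 → block sizes [2, 1]

Assembling the blocks gives a Jordan form
J =
  [-3,  1,  0]
  [ 0, -3,  0]
  [ 0,  0, -3]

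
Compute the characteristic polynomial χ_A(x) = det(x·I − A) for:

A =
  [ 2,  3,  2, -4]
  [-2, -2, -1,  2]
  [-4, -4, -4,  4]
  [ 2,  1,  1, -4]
x^4 + 8*x^3 + 24*x^2 + 32*x + 16

Expanding det(x·I − A) (e.g. by cofactor expansion or by noting that A is similar to its Jordan form J, which has the same characteristic polynomial as A) gives
  χ_A(x) = x^4 + 8*x^3 + 24*x^2 + 32*x + 16
which factors as (x + 2)^4. The eigenvalues (with algebraic multiplicities) are λ = -2 with multiplicity 4.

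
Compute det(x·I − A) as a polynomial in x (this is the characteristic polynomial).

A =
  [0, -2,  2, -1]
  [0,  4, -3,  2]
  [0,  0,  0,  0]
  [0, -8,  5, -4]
x^4

Expanding det(x·I − A) (e.g. by cofactor expansion or by noting that A is similar to its Jordan form J, which has the same characteristic polynomial as A) gives
  χ_A(x) = x^4
which factors as x^4. The eigenvalues (with algebraic multiplicities) are λ = 0 with multiplicity 4.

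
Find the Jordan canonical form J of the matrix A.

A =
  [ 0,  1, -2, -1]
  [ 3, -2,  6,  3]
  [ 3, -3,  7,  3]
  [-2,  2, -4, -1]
J_2(1) ⊕ J_1(1) ⊕ J_1(1)

The characteristic polynomial is
  det(x·I − A) = x^4 - 4*x^3 + 6*x^2 - 4*x + 1 = (x - 1)^4

Eigenvalues and multiplicities (the geometric multiplicity of λ is n − rank(A − λI), which equals the number of Jordan blocks for λ):
  λ = 1: algebraic multiplicity = 4, geometric multiplicity = 3

Determining the block sizes for each eigenvalue:
  λ = 1: 3 blocks summing to 4 forces exactly one block of size 2 and the rest size 1 → block sizes [2, 1, 1]

Assembling the blocks gives a Jordan form
J =
  [1, 1, 0, 0]
  [0, 1, 0, 0]
  [0, 0, 1, 0]
  [0, 0, 0, 1]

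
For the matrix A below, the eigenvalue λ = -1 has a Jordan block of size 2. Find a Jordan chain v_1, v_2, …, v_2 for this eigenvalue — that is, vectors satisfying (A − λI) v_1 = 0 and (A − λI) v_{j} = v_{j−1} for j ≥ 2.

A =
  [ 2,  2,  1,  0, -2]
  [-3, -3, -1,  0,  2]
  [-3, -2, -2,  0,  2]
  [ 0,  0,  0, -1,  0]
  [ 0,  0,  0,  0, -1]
A Jordan chain for λ = -1 of length 2:
v_1 = (3, -3, -3, 0, 0)ᵀ
v_2 = (1, 0, 0, 0, 0)ᵀ

Let N = A − (-1)·I. We want v_2 with N^2 v_2 = 0 but N^1 v_2 ≠ 0; then v_{j-1} := N · v_j for j = 2, …, 2.

Pick v_2 = (1, 0, 0, 0, 0)ᵀ.
Then v_1 = N · v_2 = (3, -3, -3, 0, 0)ᵀ.

Sanity check: (A − (-1)·I) v_1 = (0, 0, 0, 0, 0)ᵀ = 0. ✓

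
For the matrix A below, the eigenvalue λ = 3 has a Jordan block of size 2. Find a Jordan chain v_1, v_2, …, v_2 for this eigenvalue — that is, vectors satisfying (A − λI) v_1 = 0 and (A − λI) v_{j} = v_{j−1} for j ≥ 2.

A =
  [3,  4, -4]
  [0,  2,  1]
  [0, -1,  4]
A Jordan chain for λ = 3 of length 2:
v_1 = (4, -1, -1)ᵀ
v_2 = (0, 1, 0)ᵀ

Let N = A − (3)·I. We want v_2 with N^2 v_2 = 0 but N^1 v_2 ≠ 0; then v_{j-1} := N · v_j for j = 2, …, 2.

Pick v_2 = (0, 1, 0)ᵀ.
Then v_1 = N · v_2 = (4, -1, -1)ᵀ.

Sanity check: (A − (3)·I) v_1 = (0, 0, 0)ᵀ = 0. ✓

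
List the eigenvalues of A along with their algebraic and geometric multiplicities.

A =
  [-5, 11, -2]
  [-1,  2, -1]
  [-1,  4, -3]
λ = -2: alg = 3, geom = 1

Step 1 — factor the characteristic polynomial to read off the algebraic multiplicities:
  χ_A(x) = (x + 2)^3

Step 2 — compute geometric multiplicities via the rank-nullity identity g(λ) = n − rank(A − λI):
  rank(A − (-2)·I) = 2, so dim ker(A − (-2)·I) = n − 2 = 1

Summary:
  λ = -2: algebraic multiplicity = 3, geometric multiplicity = 1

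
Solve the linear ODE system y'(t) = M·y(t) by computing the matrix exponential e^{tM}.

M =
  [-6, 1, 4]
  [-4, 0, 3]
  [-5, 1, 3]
e^{tM} =
  [t^2*exp(-t)/2 - 5*t*exp(-t) + exp(-t), t*exp(-t), -t^2*exp(-t)/2 + 4*t*exp(-t)]
  [t^2*exp(-t)/2 - 4*t*exp(-t), t*exp(-t) + exp(-t), -t^2*exp(-t)/2 + 3*t*exp(-t)]
  [t^2*exp(-t)/2 - 5*t*exp(-t), t*exp(-t), -t^2*exp(-t)/2 + 4*t*exp(-t) + exp(-t)]

Strategy: write M = P · J · P⁻¹ where J is a Jordan canonical form, so e^{tM} = P · e^{tJ} · P⁻¹, and e^{tJ} can be computed block-by-block.

M has Jordan form
J =
  [-1,  1,  0]
  [ 0, -1,  1]
  [ 0,  0, -1]
(up to reordering of blocks).

Per-block formulas:
  For a 3×3 Jordan block J_3(-1): exp(t · J_3(-1)) = e^(-1t)·(I + t·N + (t^2/2)·N^2), where N is the 3×3 nilpotent shift.

After assembling e^{tJ} and conjugating by P, we get:

e^{tM} =
  [t^2*exp(-t)/2 - 5*t*exp(-t) + exp(-t), t*exp(-t), -t^2*exp(-t)/2 + 4*t*exp(-t)]
  [t^2*exp(-t)/2 - 4*t*exp(-t), t*exp(-t) + exp(-t), -t^2*exp(-t)/2 + 3*t*exp(-t)]
  [t^2*exp(-t)/2 - 5*t*exp(-t), t*exp(-t), -t^2*exp(-t)/2 + 4*t*exp(-t) + exp(-t)]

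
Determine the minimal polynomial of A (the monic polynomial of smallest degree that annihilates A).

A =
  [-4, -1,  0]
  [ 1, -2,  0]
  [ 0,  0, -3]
x^2 + 6*x + 9

The characteristic polynomial is χ_A(x) = (x + 3)^3, so the eigenvalues are known. The minimal polynomial is
  m_A(x) = Π_λ (x − λ)^{k_λ}
where k_λ is the size of the *largest* Jordan block for λ (equivalently, the smallest k with (A − λI)^k v = 0 for every generalised eigenvector v of λ).

  λ = -3: largest Jordan block has size 2, contributing (x + 3)^2

So m_A(x) = (x + 3)^2 = x^2 + 6*x + 9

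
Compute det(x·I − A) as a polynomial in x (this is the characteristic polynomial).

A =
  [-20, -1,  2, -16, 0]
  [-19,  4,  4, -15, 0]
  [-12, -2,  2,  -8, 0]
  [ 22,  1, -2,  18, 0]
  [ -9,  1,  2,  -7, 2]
x^5 - 6*x^4 + 8*x^3 + 16*x^2 - 48*x + 32

Expanding det(x·I − A) (e.g. by cofactor expansion or by noting that A is similar to its Jordan form J, which has the same characteristic polynomial as A) gives
  χ_A(x) = x^5 - 6*x^4 + 8*x^3 + 16*x^2 - 48*x + 32
which factors as (x - 2)^4*(x + 2). The eigenvalues (with algebraic multiplicities) are λ = -2 with multiplicity 1, λ = 2 with multiplicity 4.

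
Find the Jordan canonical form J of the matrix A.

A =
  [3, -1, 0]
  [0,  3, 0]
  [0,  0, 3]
J_2(3) ⊕ J_1(3)

The characteristic polynomial is
  det(x·I − A) = x^3 - 9*x^2 + 27*x - 27 = (x - 3)^3

Eigenvalues and multiplicities (the geometric multiplicity of λ is n − rank(A − λI), which equals the number of Jordan blocks for λ):
  λ = 3: algebraic multiplicity = 3, geometric multiplicity = 2

Determining the block sizes for each eigenvalue:
  λ = 3: 2 blocks summing to 3 forces exactly one block of size 2 and the rest size 1 → block sizes [2, 1]

Assembling the blocks gives a Jordan form
J =
  [3, 1, 0]
  [0, 3, 0]
  [0, 0, 3]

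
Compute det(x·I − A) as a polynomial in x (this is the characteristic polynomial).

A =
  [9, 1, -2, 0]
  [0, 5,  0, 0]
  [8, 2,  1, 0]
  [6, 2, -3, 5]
x^4 - 20*x^3 + 150*x^2 - 500*x + 625

Expanding det(x·I − A) (e.g. by cofactor expansion or by noting that A is similar to its Jordan form J, which has the same characteristic polynomial as A) gives
  χ_A(x) = x^4 - 20*x^3 + 150*x^2 - 500*x + 625
which factors as (x - 5)^4. The eigenvalues (with algebraic multiplicities) are λ = 5 with multiplicity 4.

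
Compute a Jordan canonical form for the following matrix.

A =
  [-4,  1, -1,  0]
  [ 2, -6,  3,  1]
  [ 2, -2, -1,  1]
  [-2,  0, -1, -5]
J_2(-4) ⊕ J_2(-4)

The characteristic polynomial is
  det(x·I − A) = x^4 + 16*x^3 + 96*x^2 + 256*x + 256 = (x + 4)^4

Eigenvalues and multiplicities (the geometric multiplicity of λ is n − rank(A − λI), which equals the number of Jordan blocks for λ):
  λ = -4: algebraic multiplicity = 4, geometric multiplicity = 2

Determining the block sizes for each eigenvalue:
  λ = -4: with am = 4 and gm = 2, the partition is not yet determined (e.g. several partitions of 4 into 2 parts exist). Let N = A − (-4)·I. Computing rank(N^1) = 2, rank(N^2) = 0; the number of blocks of size ≥ j is rank(N^{j−1}) − rank(N^j), giving [2, 2]. So we have 2 block(s) of size 2 → block sizes [2, 2]

Assembling the blocks gives a Jordan form
J =
  [-4,  1,  0,  0]
  [ 0, -4,  0,  0]
  [ 0,  0, -4,  1]
  [ 0,  0,  0, -4]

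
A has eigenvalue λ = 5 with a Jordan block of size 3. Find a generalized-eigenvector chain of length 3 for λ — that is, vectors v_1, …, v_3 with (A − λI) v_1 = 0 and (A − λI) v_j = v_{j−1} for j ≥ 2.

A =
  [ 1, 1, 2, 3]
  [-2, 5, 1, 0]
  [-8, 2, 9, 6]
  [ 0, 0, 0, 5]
A Jordan chain for λ = 5 of length 3:
v_1 = (-2, 0, -4, 0)ᵀ
v_2 = (-4, -2, -8, 0)ᵀ
v_3 = (1, 0, 0, 0)ᵀ

Let N = A − (5)·I. We want v_3 with N^3 v_3 = 0 but N^2 v_3 ≠ 0; then v_{j-1} := N · v_j for j = 3, …, 2.

Pick v_3 = (1, 0, 0, 0)ᵀ.
Then v_2 = N · v_3 = (-4, -2, -8, 0)ᵀ.
Then v_1 = N · v_2 = (-2, 0, -4, 0)ᵀ.

Sanity check: (A − (5)·I) v_1 = (0, 0, 0, 0)ᵀ = 0. ✓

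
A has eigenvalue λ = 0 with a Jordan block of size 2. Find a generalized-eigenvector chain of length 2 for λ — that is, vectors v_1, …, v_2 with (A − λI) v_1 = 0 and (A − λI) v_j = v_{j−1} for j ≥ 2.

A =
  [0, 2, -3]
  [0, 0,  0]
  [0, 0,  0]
A Jordan chain for λ = 0 of length 2:
v_1 = (2, 0, 0)ᵀ
v_2 = (0, 1, 0)ᵀ

Let N = A − (0)·I. We want v_2 with N^2 v_2 = 0 but N^1 v_2 ≠ 0; then v_{j-1} := N · v_j for j = 2, …, 2.

Pick v_2 = (0, 1, 0)ᵀ.
Then v_1 = N · v_2 = (2, 0, 0)ᵀ.

Sanity check: (A − (0)·I) v_1 = (0, 0, 0)ᵀ = 0. ✓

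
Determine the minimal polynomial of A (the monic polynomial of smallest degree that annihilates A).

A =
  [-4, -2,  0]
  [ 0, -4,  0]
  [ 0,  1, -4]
x^2 + 8*x + 16

The characteristic polynomial is χ_A(x) = (x + 4)^3, so the eigenvalues are known. The minimal polynomial is
  m_A(x) = Π_λ (x − λ)^{k_λ}
where k_λ is the size of the *largest* Jordan block for λ (equivalently, the smallest k with (A − λI)^k v = 0 for every generalised eigenvector v of λ).

  λ = -4: largest Jordan block has size 2, contributing (x + 4)^2

So m_A(x) = (x + 4)^2 = x^2 + 8*x + 16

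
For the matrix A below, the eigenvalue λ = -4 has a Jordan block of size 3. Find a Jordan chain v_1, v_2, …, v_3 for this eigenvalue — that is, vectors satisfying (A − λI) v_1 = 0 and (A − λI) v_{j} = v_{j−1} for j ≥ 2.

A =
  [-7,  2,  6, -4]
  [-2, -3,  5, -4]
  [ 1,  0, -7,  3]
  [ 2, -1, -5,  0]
A Jordan chain for λ = -4 of length 3:
v_1 = (0, 1, -1, -1)ᵀ
v_2 = (2, 1, 0, -1)ᵀ
v_3 = (0, 1, 0, 0)ᵀ

Let N = A − (-4)·I. We want v_3 with N^3 v_3 = 0 but N^2 v_3 ≠ 0; then v_{j-1} := N · v_j for j = 3, …, 2.

Pick v_3 = (0, 1, 0, 0)ᵀ.
Then v_2 = N · v_3 = (2, 1, 0, -1)ᵀ.
Then v_1 = N · v_2 = (0, 1, -1, -1)ᵀ.

Sanity check: (A − (-4)·I) v_1 = (0, 0, 0, 0)ᵀ = 0. ✓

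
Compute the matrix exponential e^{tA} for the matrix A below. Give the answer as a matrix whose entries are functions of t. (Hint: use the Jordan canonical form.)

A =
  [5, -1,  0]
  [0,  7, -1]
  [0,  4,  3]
e^{tA} =
  [exp(5*t), -t^2*exp(5*t) - t*exp(5*t), t^2*exp(5*t)/2]
  [0, 2*t*exp(5*t) + exp(5*t), -t*exp(5*t)]
  [0, 4*t*exp(5*t), -2*t*exp(5*t) + exp(5*t)]

Strategy: write A = P · J · P⁻¹ where J is a Jordan canonical form, so e^{tA} = P · e^{tJ} · P⁻¹, and e^{tJ} can be computed block-by-block.

A has Jordan form
J =
  [5, 1, 0]
  [0, 5, 1]
  [0, 0, 5]
(up to reordering of blocks).

Per-block formulas:
  For a 3×3 Jordan block J_3(5): exp(t · J_3(5)) = e^(5t)·(I + t·N + (t^2/2)·N^2), where N is the 3×3 nilpotent shift.

After assembling e^{tJ} and conjugating by P, we get:

e^{tA} =
  [exp(5*t), -t^2*exp(5*t) - t*exp(5*t), t^2*exp(5*t)/2]
  [0, 2*t*exp(5*t) + exp(5*t), -t*exp(5*t)]
  [0, 4*t*exp(5*t), -2*t*exp(5*t) + exp(5*t)]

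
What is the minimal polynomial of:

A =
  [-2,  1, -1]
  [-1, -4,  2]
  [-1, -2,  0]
x^3 + 6*x^2 + 12*x + 8

The characteristic polynomial is χ_A(x) = (x + 2)^3, so the eigenvalues are known. The minimal polynomial is
  m_A(x) = Π_λ (x − λ)^{k_λ}
where k_λ is the size of the *largest* Jordan block for λ (equivalently, the smallest k with (A − λI)^k v = 0 for every generalised eigenvector v of λ).

  λ = -2: largest Jordan block has size 3, contributing (x + 2)^3

So m_A(x) = (x + 2)^3 = x^3 + 6*x^2 + 12*x + 8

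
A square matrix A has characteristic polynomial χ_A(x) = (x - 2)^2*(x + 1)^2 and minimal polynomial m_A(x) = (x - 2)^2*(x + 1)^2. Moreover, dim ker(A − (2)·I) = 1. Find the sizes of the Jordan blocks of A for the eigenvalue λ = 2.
Block sizes for λ = 2: [2]

Step 1 — from the characteristic polynomial, algebraic multiplicity of λ = 2 is 2. From dim ker(A − (2)·I) = 1, there are exactly 1 Jordan blocks for λ = 2.
Step 2 — from the minimal polynomial, the factor (x − 2)^2 tells us the largest block for λ = 2 has size 2.
Step 3 — with total size 2, 1 blocks, and largest block 2, the block sizes (in nonincreasing order) are [2].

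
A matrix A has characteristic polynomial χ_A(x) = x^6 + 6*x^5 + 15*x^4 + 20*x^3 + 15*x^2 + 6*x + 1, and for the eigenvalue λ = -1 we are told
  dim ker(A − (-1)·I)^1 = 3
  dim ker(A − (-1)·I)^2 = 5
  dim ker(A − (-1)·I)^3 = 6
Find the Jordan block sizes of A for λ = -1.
Block sizes for λ = -1: [3, 2, 1]

From the dimensions of kernels of powers, the number of Jordan blocks of size at least j is d_j − d_{j−1} where d_j = dim ker(N^j) (with d_0 = 0). Computing the differences gives [3, 2, 1].
The number of blocks of size exactly k is (#blocks of size ≥ k) − (#blocks of size ≥ k + 1), so the partition is: 1 block(s) of size 1, 1 block(s) of size 2, 1 block(s) of size 3.
In nonincreasing order the block sizes are [3, 2, 1].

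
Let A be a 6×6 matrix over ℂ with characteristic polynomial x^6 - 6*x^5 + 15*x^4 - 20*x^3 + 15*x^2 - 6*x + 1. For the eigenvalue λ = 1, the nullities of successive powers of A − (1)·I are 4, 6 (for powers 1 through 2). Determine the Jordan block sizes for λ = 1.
Block sizes for λ = 1: [2, 2, 1, 1]

From the dimensions of kernels of powers, the number of Jordan blocks of size at least j is d_j − d_{j−1} where d_j = dim ker(N^j) (with d_0 = 0). Computing the differences gives [4, 2].
The number of blocks of size exactly k is (#blocks of size ≥ k) − (#blocks of size ≥ k + 1), so the partition is: 2 block(s) of size 1, 2 block(s) of size 2.
In nonincreasing order the block sizes are [2, 2, 1, 1].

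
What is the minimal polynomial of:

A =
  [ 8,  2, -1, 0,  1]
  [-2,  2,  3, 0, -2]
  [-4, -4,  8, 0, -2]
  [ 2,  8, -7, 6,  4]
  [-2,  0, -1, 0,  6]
x^3 - 18*x^2 + 108*x - 216

The characteristic polynomial is χ_A(x) = (x - 6)^5, so the eigenvalues are known. The minimal polynomial is
  m_A(x) = Π_λ (x − λ)^{k_λ}
where k_λ is the size of the *largest* Jordan block for λ (equivalently, the smallest k with (A − λI)^k v = 0 for every generalised eigenvector v of λ).

  λ = 6: largest Jordan block has size 3, contributing (x − 6)^3

So m_A(x) = (x - 6)^3 = x^3 - 18*x^2 + 108*x - 216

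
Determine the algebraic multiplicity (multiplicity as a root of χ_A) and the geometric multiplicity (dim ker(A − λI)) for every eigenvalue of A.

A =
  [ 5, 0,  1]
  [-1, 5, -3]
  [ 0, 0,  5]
λ = 5: alg = 3, geom = 1

Step 1 — factor the characteristic polynomial to read off the algebraic multiplicities:
  χ_A(x) = (x - 5)^3

Step 2 — compute geometric multiplicities via the rank-nullity identity g(λ) = n − rank(A − λI):
  rank(A − (5)·I) = 2, so dim ker(A − (5)·I) = n − 2 = 1

Summary:
  λ = 5: algebraic multiplicity = 3, geometric multiplicity = 1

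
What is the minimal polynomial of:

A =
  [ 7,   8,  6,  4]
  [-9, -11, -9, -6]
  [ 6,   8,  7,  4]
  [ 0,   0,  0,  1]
x^2 - 2*x + 1

The characteristic polynomial is χ_A(x) = (x - 1)^4, so the eigenvalues are known. The minimal polynomial is
  m_A(x) = Π_λ (x − λ)^{k_λ}
where k_λ is the size of the *largest* Jordan block for λ (equivalently, the smallest k with (A − λI)^k v = 0 for every generalised eigenvector v of λ).

  λ = 1: largest Jordan block has size 2, contributing (x − 1)^2

So m_A(x) = (x - 1)^2 = x^2 - 2*x + 1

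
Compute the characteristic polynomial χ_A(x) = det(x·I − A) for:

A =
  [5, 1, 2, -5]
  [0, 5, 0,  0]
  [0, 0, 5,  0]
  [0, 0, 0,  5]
x^4 - 20*x^3 + 150*x^2 - 500*x + 625

Expanding det(x·I − A) (e.g. by cofactor expansion or by noting that A is similar to its Jordan form J, which has the same characteristic polynomial as A) gives
  χ_A(x) = x^4 - 20*x^3 + 150*x^2 - 500*x + 625
which factors as (x - 5)^4. The eigenvalues (with algebraic multiplicities) are λ = 5 with multiplicity 4.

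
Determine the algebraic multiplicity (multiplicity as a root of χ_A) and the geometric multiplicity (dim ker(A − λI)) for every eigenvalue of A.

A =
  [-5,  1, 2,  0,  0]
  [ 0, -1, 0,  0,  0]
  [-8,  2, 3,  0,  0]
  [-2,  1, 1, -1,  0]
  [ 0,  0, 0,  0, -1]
λ = -1: alg = 5, geom = 3

Step 1 — factor the characteristic polynomial to read off the algebraic multiplicities:
  χ_A(x) = (x + 1)^5

Step 2 — compute geometric multiplicities via the rank-nullity identity g(λ) = n − rank(A − λI):
  rank(A − (-1)·I) = 2, so dim ker(A − (-1)·I) = n − 2 = 3

Summary:
  λ = -1: algebraic multiplicity = 5, geometric multiplicity = 3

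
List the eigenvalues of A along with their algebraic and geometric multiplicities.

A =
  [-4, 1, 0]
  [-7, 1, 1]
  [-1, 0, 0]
λ = -1: alg = 3, geom = 1

Step 1 — factor the characteristic polynomial to read off the algebraic multiplicities:
  χ_A(x) = (x + 1)^3

Step 2 — compute geometric multiplicities via the rank-nullity identity g(λ) = n − rank(A − λI):
  rank(A − (-1)·I) = 2, so dim ker(A − (-1)·I) = n − 2 = 1

Summary:
  λ = -1: algebraic multiplicity = 3, geometric multiplicity = 1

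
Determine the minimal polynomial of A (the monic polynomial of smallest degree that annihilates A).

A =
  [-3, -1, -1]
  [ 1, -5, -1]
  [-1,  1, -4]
x^3 + 12*x^2 + 48*x + 64

The characteristic polynomial is χ_A(x) = (x + 4)^3, so the eigenvalues are known. The minimal polynomial is
  m_A(x) = Π_λ (x − λ)^{k_λ}
where k_λ is the size of the *largest* Jordan block for λ (equivalently, the smallest k with (A − λI)^k v = 0 for every generalised eigenvector v of λ).

  λ = -4: largest Jordan block has size 3, contributing (x + 4)^3

So m_A(x) = (x + 4)^3 = x^3 + 12*x^2 + 48*x + 64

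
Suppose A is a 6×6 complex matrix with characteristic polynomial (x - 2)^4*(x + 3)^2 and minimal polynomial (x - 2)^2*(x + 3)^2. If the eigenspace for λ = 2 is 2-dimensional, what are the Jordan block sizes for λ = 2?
Block sizes for λ = 2: [2, 2]

Step 1 — from the characteristic polynomial, algebraic multiplicity of λ = 2 is 4. From dim ker(A − (2)·I) = 2, there are exactly 2 Jordan blocks for λ = 2.
Step 2 — from the minimal polynomial, the factor (x − 2)^2 tells us the largest block for λ = 2 has size 2.
Step 3 — with total size 4, 2 blocks, and largest block 2, the block sizes (in nonincreasing order) are [2, 2].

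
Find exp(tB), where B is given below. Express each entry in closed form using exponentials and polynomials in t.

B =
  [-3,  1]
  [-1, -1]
e^{tB} =
  [-t*exp(-2*t) + exp(-2*t), t*exp(-2*t)]
  [-t*exp(-2*t), t*exp(-2*t) + exp(-2*t)]

Strategy: write B = P · J · P⁻¹ where J is a Jordan canonical form, so e^{tB} = P · e^{tJ} · P⁻¹, and e^{tJ} can be computed block-by-block.

B has Jordan form
J =
  [-2,  1]
  [ 0, -2]
(up to reordering of blocks).

Per-block formulas:
  For a 2×2 Jordan block J_2(-2): exp(t · J_2(-2)) = e^(-2t)·(I + t·N), where N is the 2×2 nilpotent shift.

After assembling e^{tJ} and conjugating by P, we get:

e^{tB} =
  [-t*exp(-2*t) + exp(-2*t), t*exp(-2*t)]
  [-t*exp(-2*t), t*exp(-2*t) + exp(-2*t)]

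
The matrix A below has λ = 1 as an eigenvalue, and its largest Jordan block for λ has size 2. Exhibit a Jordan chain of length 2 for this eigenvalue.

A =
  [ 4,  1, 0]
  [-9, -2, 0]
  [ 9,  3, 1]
A Jordan chain for λ = 1 of length 2:
v_1 = (3, -9, 9)ᵀ
v_2 = (1, 0, 0)ᵀ

Let N = A − (1)·I. We want v_2 with N^2 v_2 = 0 but N^1 v_2 ≠ 0; then v_{j-1} := N · v_j for j = 2, …, 2.

Pick v_2 = (1, 0, 0)ᵀ.
Then v_1 = N · v_2 = (3, -9, 9)ᵀ.

Sanity check: (A − (1)·I) v_1 = (0, 0, 0)ᵀ = 0. ✓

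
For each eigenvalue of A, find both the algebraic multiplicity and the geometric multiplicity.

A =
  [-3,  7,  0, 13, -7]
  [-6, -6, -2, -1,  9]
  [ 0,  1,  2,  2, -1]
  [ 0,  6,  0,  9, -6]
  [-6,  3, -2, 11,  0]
λ = -3: alg = 2, geom = 1; λ = 2: alg = 1, geom = 1; λ = 3: alg = 2, geom = 2

Step 1 — factor the characteristic polynomial to read off the algebraic multiplicities:
  χ_A(x) = (x - 3)^2*(x - 2)*(x + 3)^2

Step 2 — compute geometric multiplicities via the rank-nullity identity g(λ) = n − rank(A − λI):
  rank(A − (-3)·I) = 4, so dim ker(A − (-3)·I) = n − 4 = 1
  rank(A − (2)·I) = 4, so dim ker(A − (2)·I) = n − 4 = 1
  rank(A − (3)·I) = 3, so dim ker(A − (3)·I) = n − 3 = 2

Summary:
  λ = -3: algebraic multiplicity = 2, geometric multiplicity = 1
  λ = 2: algebraic multiplicity = 1, geometric multiplicity = 1
  λ = 3: algebraic multiplicity = 2, geometric multiplicity = 2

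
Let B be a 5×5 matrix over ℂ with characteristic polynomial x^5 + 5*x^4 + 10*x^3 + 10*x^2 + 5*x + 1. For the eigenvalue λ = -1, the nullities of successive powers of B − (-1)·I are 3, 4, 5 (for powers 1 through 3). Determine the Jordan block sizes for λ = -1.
Block sizes for λ = -1: [3, 1, 1]

From the dimensions of kernels of powers, the number of Jordan blocks of size at least j is d_j − d_{j−1} where d_j = dim ker(N^j) (with d_0 = 0). Computing the differences gives [3, 1, 1].
The number of blocks of size exactly k is (#blocks of size ≥ k) − (#blocks of size ≥ k + 1), so the partition is: 2 block(s) of size 1, 1 block(s) of size 3.
In nonincreasing order the block sizes are [3, 1, 1].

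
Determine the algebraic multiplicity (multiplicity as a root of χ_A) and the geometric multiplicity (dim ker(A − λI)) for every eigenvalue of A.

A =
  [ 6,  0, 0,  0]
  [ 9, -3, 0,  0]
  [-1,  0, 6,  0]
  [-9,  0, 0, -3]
λ = -3: alg = 2, geom = 2; λ = 6: alg = 2, geom = 1

Step 1 — factor the characteristic polynomial to read off the algebraic multiplicities:
  χ_A(x) = (x - 6)^2*(x + 3)^2

Step 2 — compute geometric multiplicities via the rank-nullity identity g(λ) = n − rank(A − λI):
  rank(A − (-3)·I) = 2, so dim ker(A − (-3)·I) = n − 2 = 2
  rank(A − (6)·I) = 3, so dim ker(A − (6)·I) = n − 3 = 1

Summary:
  λ = -3: algebraic multiplicity = 2, geometric multiplicity = 2
  λ = 6: algebraic multiplicity = 2, geometric multiplicity = 1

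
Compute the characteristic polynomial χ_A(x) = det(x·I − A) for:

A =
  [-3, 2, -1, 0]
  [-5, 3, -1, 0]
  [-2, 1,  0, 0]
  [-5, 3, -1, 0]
x^4

Expanding det(x·I − A) (e.g. by cofactor expansion or by noting that A is similar to its Jordan form J, which has the same characteristic polynomial as A) gives
  χ_A(x) = x^4
which factors as x^4. The eigenvalues (with algebraic multiplicities) are λ = 0 with multiplicity 4.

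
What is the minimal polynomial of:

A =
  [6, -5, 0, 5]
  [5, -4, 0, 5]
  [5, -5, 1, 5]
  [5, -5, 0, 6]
x^2 - 7*x + 6

The characteristic polynomial is χ_A(x) = (x - 6)*(x - 1)^3, so the eigenvalues are known. The minimal polynomial is
  m_A(x) = Π_λ (x − λ)^{k_λ}
where k_λ is the size of the *largest* Jordan block for λ (equivalently, the smallest k with (A − λI)^k v = 0 for every generalised eigenvector v of λ).

  λ = 1: largest Jordan block has size 1, contributing (x − 1)
  λ = 6: largest Jordan block has size 1, contributing (x − 6)

So m_A(x) = (x - 6)*(x - 1) = x^2 - 7*x + 6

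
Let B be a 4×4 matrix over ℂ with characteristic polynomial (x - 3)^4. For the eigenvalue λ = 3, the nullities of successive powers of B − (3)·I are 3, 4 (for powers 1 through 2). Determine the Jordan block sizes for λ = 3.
Block sizes for λ = 3: [2, 1, 1]

From the dimensions of kernels of powers, the number of Jordan blocks of size at least j is d_j − d_{j−1} where d_j = dim ker(N^j) (with d_0 = 0). Computing the differences gives [3, 1].
The number of blocks of size exactly k is (#blocks of size ≥ k) − (#blocks of size ≥ k + 1), so the partition is: 2 block(s) of size 1, 1 block(s) of size 2.
In nonincreasing order the block sizes are [2, 1, 1].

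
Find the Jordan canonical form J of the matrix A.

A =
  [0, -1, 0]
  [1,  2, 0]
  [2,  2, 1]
J_2(1) ⊕ J_1(1)

The characteristic polynomial is
  det(x·I − A) = x^3 - 3*x^2 + 3*x - 1 = (x - 1)^3

Eigenvalues and multiplicities (the geometric multiplicity of λ is n − rank(A − λI), which equals the number of Jordan blocks for λ):
  λ = 1: algebraic multiplicity = 3, geometric multiplicity = 2

Determining the block sizes for each eigenvalue:
  λ = 1: 2 blocks summing to 3 forces exactly one block of size 2 and the rest size 1 → block sizes [2, 1]

Assembling the blocks gives a Jordan form
J =
  [1, 1, 0]
  [0, 1, 0]
  [0, 0, 1]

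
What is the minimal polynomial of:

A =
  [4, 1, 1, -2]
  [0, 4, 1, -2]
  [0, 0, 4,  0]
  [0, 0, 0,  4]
x^3 - 12*x^2 + 48*x - 64

The characteristic polynomial is χ_A(x) = (x - 4)^4, so the eigenvalues are known. The minimal polynomial is
  m_A(x) = Π_λ (x − λ)^{k_λ}
where k_λ is the size of the *largest* Jordan block for λ (equivalently, the smallest k with (A − λI)^k v = 0 for every generalised eigenvector v of λ).

  λ = 4: largest Jordan block has size 3, contributing (x − 4)^3

So m_A(x) = (x - 4)^3 = x^3 - 12*x^2 + 48*x - 64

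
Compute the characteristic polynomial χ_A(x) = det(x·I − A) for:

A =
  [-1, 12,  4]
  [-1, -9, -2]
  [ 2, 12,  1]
x^3 + 9*x^2 + 27*x + 27

Expanding det(x·I − A) (e.g. by cofactor expansion or by noting that A is similar to its Jordan form J, which has the same characteristic polynomial as A) gives
  χ_A(x) = x^3 + 9*x^2 + 27*x + 27
which factors as (x + 3)^3. The eigenvalues (with algebraic multiplicities) are λ = -3 with multiplicity 3.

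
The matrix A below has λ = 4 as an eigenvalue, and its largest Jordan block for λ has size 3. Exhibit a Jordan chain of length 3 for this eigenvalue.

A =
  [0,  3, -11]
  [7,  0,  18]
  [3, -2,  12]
A Jordan chain for λ = 4 of length 3:
v_1 = (4, -2, -2)ᵀ
v_2 = (-4, 7, 3)ᵀ
v_3 = (1, 0, 0)ᵀ

Let N = A − (4)·I. We want v_3 with N^3 v_3 = 0 but N^2 v_3 ≠ 0; then v_{j-1} := N · v_j for j = 3, …, 2.

Pick v_3 = (1, 0, 0)ᵀ.
Then v_2 = N · v_3 = (-4, 7, 3)ᵀ.
Then v_1 = N · v_2 = (4, -2, -2)ᵀ.

Sanity check: (A − (4)·I) v_1 = (0, 0, 0)ᵀ = 0. ✓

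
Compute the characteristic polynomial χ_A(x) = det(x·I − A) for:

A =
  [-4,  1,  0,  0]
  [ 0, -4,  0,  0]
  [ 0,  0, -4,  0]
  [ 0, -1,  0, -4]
x^4 + 16*x^3 + 96*x^2 + 256*x + 256

Expanding det(x·I − A) (e.g. by cofactor expansion or by noting that A is similar to its Jordan form J, which has the same characteristic polynomial as A) gives
  χ_A(x) = x^4 + 16*x^3 + 96*x^2 + 256*x + 256
which factors as (x + 4)^4. The eigenvalues (with algebraic multiplicities) are λ = -4 with multiplicity 4.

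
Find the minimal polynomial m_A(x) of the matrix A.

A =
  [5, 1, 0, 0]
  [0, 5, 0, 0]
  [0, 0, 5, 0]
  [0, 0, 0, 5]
x^2 - 10*x + 25

The characteristic polynomial is χ_A(x) = (x - 5)^4, so the eigenvalues are known. The minimal polynomial is
  m_A(x) = Π_λ (x − λ)^{k_λ}
where k_λ is the size of the *largest* Jordan block for λ (equivalently, the smallest k with (A − λI)^k v = 0 for every generalised eigenvector v of λ).

  λ = 5: largest Jordan block has size 2, contributing (x − 5)^2

So m_A(x) = (x - 5)^2 = x^2 - 10*x + 25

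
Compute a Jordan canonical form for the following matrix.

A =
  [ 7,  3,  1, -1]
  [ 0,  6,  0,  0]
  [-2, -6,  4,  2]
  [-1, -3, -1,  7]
J_2(6) ⊕ J_1(6) ⊕ J_1(6)

The characteristic polynomial is
  det(x·I − A) = x^4 - 24*x^3 + 216*x^2 - 864*x + 1296 = (x - 6)^4

Eigenvalues and multiplicities (the geometric multiplicity of λ is n − rank(A − λI), which equals the number of Jordan blocks for λ):
  λ = 6: algebraic multiplicity = 4, geometric multiplicity = 3

Determining the block sizes for each eigenvalue:
  λ = 6: 3 blocks summing to 4 forces exactly one block of size 2 and the rest size 1 → block sizes [2, 1, 1]

Assembling the blocks gives a Jordan form
J =
  [6, 1, 0, 0]
  [0, 6, 0, 0]
  [0, 0, 6, 0]
  [0, 0, 0, 6]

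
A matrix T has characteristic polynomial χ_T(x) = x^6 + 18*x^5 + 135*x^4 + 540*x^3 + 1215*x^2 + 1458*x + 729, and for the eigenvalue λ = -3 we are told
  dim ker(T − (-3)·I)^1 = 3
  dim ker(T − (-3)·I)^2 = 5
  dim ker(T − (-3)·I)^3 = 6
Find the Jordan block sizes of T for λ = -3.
Block sizes for λ = -3: [3, 2, 1]

From the dimensions of kernels of powers, the number of Jordan blocks of size at least j is d_j − d_{j−1} where d_j = dim ker(N^j) (with d_0 = 0). Computing the differences gives [3, 2, 1].
The number of blocks of size exactly k is (#blocks of size ≥ k) − (#blocks of size ≥ k + 1), so the partition is: 1 block(s) of size 1, 1 block(s) of size 2, 1 block(s) of size 3.
In nonincreasing order the block sizes are [3, 2, 1].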